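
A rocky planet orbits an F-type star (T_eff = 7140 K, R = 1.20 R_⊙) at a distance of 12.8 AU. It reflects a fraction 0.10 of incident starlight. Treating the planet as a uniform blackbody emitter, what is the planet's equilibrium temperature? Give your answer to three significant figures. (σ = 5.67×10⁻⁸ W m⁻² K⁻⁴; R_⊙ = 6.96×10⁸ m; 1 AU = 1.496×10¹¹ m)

R_⋆ = 1.20 × 6.96×10⁸ = 8.35×10⁸ m.
d = 12.8 AU = 1.91×10¹² m.
L = 4πR_⋆²σT_⋆⁴ = 4π(8.35×10⁸)² × 5.67×10⁻⁸ × (7140)⁴ = 1.29×10²⁷ W.
S = L/(4πd²) = 28.0 W m⁻².
Energy balance: absorbed = emitted ⇒ πR²·S(1−A) = 4πR²·σT_eq⁴, so T_eq⁴ = S(1−A)/(4σ).
T_eq = [28.0 × 0.90 / (4 × 5.67×10⁻⁸)]^(1/4) = (1.11×10⁸)^(1/4) = 103 K.

T_eq ≈ 103 K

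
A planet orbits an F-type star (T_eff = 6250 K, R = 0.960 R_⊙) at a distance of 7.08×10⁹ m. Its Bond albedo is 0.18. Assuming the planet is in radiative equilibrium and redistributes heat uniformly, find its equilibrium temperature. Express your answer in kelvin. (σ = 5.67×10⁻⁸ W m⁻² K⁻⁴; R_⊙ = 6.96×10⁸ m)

R_⋆ = 0.960 × 6.96×10⁸ = 6.68×10⁸ m.
L = 4πR_⋆²σT_⋆⁴ = 4π(6.68×10⁸)² × 5.67×10⁻⁸ × (6250)⁴ = 4.85×10²⁶ W.
S = L/(4πd²) = 7.71×10⁵ W m⁻².
Energy balance: absorbed = emitted ⇒ πR²·S(1−A) = 4πR²·σT_eq⁴, so T_eq⁴ = S(1−A)/(4σ).
T_eq = [7.71×10⁵ × 0.82 / (4 × 5.67×10⁻⁸)]^(1/4) = (2.79×10¹²)^(1/4) = 1290 K.

T_eq ≈ 1290 K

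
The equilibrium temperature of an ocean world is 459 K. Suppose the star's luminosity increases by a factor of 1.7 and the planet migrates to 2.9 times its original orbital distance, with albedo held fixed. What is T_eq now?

T_eq ∝ L^(1/4) · d^(−1/2).
T′ = 459 × 1.7^(1/4) / 2.9^(1/2) = 308 K.

T_eq ≈ 308 K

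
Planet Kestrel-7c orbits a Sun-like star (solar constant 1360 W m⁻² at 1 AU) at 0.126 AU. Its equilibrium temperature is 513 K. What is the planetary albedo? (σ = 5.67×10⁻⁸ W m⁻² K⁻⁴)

Flux at 0.126 AU: S = 1360/0.126² = 8.57×10⁴ W m⁻².
From T_eq⁴ = S(1−A)/(4σ): 1−A = 4σT_eq⁴/S.
1−A = 4 × 5.67×10⁻⁸ × (513)⁴ / 8.57×10⁴ = 0.183.

A ≈ 0.82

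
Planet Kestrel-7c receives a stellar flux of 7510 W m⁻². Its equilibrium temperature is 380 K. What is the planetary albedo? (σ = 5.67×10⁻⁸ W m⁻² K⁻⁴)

A ≈ 0.37

From T_eq⁴ = S(1−A)/(4σ): 1−A = 4σT_eq⁴/S.
1−A = 4 × 5.67×10⁻⁸ × (380)⁴ / 7510 = 0.630.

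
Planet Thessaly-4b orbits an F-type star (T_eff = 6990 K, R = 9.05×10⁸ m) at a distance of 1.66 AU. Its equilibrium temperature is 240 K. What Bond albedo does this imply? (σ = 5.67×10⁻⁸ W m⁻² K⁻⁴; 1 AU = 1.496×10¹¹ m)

d = 1.66 AU = 2.48×10¹¹ m.
L = 4πR_⋆²σT_⋆⁴ = 4π(9.05×10⁸)² × 5.67×10⁻⁸ × (6990)⁴ = 1.39×10²⁷ W.
S = L/(4πd²) = 1800 W m⁻².
From T_eq⁴ = S(1−A)/(4σ): 1−A = 4σT_eq⁴/S.
1−A = 4 × 5.67×10⁻⁸ × (240)⁴ / 1800 = 0.419.

A ≈ 0.58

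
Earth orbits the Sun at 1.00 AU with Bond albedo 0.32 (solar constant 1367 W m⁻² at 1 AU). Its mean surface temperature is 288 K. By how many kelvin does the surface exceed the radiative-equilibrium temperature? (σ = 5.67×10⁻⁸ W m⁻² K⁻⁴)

S = 1367/1.00² = 1367 W m⁻².
T_eq = [S(1−A)/(4σ)]^(1/4) = [1367×0.68/(4×5.67×10⁻⁸)]^(1/4) = 253.0 K.
ΔT = T_surf − T_eq = 288 − 253.0.

ΔT ≈ 35.0 K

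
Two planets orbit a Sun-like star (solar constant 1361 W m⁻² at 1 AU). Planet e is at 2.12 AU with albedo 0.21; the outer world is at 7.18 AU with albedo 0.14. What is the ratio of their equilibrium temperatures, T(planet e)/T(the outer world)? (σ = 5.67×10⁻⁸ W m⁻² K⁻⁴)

T_eq = [S₀(1−A)/(4σd²)]^(1/4), so T ∝ (1−A)^(1/4) / √d.
T₁ = [1361×0.79/(4×5.67×10⁻⁸×2.12²)]^(1/4) = 180.22 K.
T₂ = [1361×0.86/(4×5.67×10⁻⁸×7.18²)]^(1/4) = 100.03 K.

T₁/T₂ ≈ 1.802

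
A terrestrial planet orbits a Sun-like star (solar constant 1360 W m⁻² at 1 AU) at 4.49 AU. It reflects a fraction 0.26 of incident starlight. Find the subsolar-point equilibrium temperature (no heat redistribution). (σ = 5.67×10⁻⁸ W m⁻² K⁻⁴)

Flux at 4.49 AU: S = 1360/4.49² = 67.5 W m⁻².
At the subsolar point the surface absorbs S(1−A) and emits σT⁴ per unit area — no factor of 4, since only the local patch is in balance.
T = [67.5 × 0.74 / 5.67×10⁻⁸]^(1/4) = (8.80×10⁸)^(1/4) = 172 K.

T_ss ≈ 172 K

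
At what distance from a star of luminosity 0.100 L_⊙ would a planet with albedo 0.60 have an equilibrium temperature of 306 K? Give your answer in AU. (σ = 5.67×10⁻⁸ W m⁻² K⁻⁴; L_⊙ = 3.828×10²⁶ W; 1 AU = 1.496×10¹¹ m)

d ≈ 0.165 AU

L = 0.100 × 3.828×10²⁶ = 3.83×10²⁵ W.
From T_eq⁴ = L(1−A)/(16πσd²): d = √[L(1−A)/(16πσT_eq⁴)].
d = √[3.83×10²⁵ × 0.40 / (16π × 5.67×10⁻⁸ × (306)⁴)] = 2.48×10¹⁰ m = 0.165 AU.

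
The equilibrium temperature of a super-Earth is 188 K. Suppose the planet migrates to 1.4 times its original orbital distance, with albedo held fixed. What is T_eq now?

T_eq ≈ 159 K

T_eq ∝ L^(1/4) · d^(−1/2).
T′ = 188 / 1.4^(1/2) = 159 K.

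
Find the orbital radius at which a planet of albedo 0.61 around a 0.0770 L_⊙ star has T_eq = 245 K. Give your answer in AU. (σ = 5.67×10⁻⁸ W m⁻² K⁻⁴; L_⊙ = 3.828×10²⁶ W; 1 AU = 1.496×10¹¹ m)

L = 0.0770 × 3.828×10²⁶ = 2.95×10²⁵ W.
From T_eq⁴ = L(1−A)/(16πσd²): d = √[L(1−A)/(16πσT_eq⁴)].
d = √[2.95×10²⁵ × 0.39 / (16π × 5.67×10⁻⁸ × (245)⁴)] = 3.35×10¹⁰ m = 0.224 AU.

d ≈ 0.224 AU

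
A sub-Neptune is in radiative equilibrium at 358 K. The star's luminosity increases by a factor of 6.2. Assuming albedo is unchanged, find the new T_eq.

T_eq ≈ 565 K

T_eq ∝ L^(1/4) · d^(−1/2).
T′ = 358 × 6.2^(1/4) = 565 K.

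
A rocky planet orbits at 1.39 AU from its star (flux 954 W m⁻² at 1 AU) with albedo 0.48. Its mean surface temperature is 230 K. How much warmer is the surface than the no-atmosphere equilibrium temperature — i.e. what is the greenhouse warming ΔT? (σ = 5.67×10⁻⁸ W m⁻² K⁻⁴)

S = 954/1.39² = 493.8 W m⁻².
T_eq = [S(1−A)/(4σ)]^(1/4) = [493.8×0.52/(4×5.67×10⁻⁸)]^(1/4) = 183.4 K.
ΔT = T_surf − T_eq = 230 − 183.4.

ΔT ≈ 46.6 K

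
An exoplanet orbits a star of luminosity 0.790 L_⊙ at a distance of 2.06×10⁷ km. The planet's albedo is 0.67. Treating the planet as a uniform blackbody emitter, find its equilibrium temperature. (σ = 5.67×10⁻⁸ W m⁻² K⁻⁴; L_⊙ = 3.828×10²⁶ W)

d = 2.06×10⁷ km = 2.06×10¹⁰ m.
L = 0.790 × 3.828×10²⁶ = 3.02×10²⁶ W.
Flux: S = L/(4πd²) = 3.02×10²⁶/(4π×(2.06×10¹⁰)²) = 5.67×10⁴ W m⁻².
Energy balance: absorbed = emitted ⇒ πR²·S(1−A) = 4πR²·σT_eq⁴, so T_eq⁴ = S(1−A)/(4σ).
T_eq = [5.67×10⁴ × 0.33 / (4 × 5.67×10⁻⁸)]^(1/4) = (8.25×10¹⁰)^(1/4) = 536 K.

T_eq ≈ 536 K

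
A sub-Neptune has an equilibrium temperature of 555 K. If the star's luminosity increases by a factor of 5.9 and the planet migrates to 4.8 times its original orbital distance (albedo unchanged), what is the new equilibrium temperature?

T_eq ∝ L^(1/4) · d^(−1/2).
T′ = 555 × 5.9^(1/4) / 4.8^(1/2) = 395 K.

T_eq ≈ 395 K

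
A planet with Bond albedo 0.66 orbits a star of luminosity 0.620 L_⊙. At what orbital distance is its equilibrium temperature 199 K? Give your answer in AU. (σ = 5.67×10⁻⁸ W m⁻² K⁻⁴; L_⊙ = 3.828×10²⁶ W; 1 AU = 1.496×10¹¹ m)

d ≈ 0.898 AU

L = 0.620 × 3.828×10²⁶ = 2.37×10²⁶ W.
From T_eq⁴ = L(1−A)/(16πσd²): d = √[L(1−A)/(16πσT_eq⁴)].
d = √[2.37×10²⁶ × 0.34 / (16π × 5.67×10⁻⁸ × (199)⁴)] = 1.34×10¹¹ m = 0.898 AU.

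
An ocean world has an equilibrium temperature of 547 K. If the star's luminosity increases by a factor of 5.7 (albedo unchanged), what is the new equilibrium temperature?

T_eq ∝ L^(1/4) · d^(−1/2).
T′ = 547 × 5.7^(1/4) = 845 K.

T_eq ≈ 845 K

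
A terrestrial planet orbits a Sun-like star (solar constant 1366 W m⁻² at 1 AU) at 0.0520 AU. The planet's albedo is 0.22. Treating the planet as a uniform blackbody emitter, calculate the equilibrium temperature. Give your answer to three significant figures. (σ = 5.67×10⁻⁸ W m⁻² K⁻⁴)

Flux at 0.0520 AU: S = 1366/0.0520² = 5.05×10⁵ W m⁻².
Energy balance: absorbed = emitted ⇒ πR²·S(1−A) = 4πR²·σT_eq⁴, so T_eq⁴ = S(1−A)/(4σ).
T_eq = [5.05×10⁵ × 0.78 / (4 × 5.67×10⁻⁸)]^(1/4) = (1.74×10¹²)^(1/4) = 1150 K.

T_eq ≈ 1150 K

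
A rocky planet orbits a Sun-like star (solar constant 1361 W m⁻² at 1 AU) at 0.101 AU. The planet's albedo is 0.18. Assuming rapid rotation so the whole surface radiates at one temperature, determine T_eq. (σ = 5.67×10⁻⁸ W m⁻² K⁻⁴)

Flux at 0.101 AU: S = 1361/0.101² = 1.33×10⁵ W m⁻².
Energy balance: absorbed = emitted ⇒ πR²·S(1−A) = 4πR²·σT_eq⁴, so T_eq⁴ = S(1−A)/(4σ).
T_eq = [1.33×10⁵ × 0.82 / (4 × 5.67×10⁻⁸)]^(1/4) = (4.82×10¹¹)^(1/4) = 833 K.

T_eq ≈ 833 K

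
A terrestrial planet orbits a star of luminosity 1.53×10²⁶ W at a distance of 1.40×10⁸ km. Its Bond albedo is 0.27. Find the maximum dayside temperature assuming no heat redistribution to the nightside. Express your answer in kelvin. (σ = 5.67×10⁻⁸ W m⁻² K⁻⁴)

d = 1.40×10⁸ km = 1.40×10¹¹ m.
Flux: S = L/(4πd²) = 1.53×10²⁶/(4π×(1.40×10¹¹)²) = 621 W m⁻².
With no redistribution each surface element balances locally: S(1−A) = σT⁴.
T = [621 × 0.73 / 5.67×10⁻⁸]^(1/4) = (8.00×10⁹)^(1/4) = 299 K.

T_ss ≈ 299 K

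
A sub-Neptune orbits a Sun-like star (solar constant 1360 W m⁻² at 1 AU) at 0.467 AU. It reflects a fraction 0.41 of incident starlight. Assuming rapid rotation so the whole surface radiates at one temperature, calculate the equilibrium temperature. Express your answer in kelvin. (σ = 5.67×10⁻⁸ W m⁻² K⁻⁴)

T_eq ≈ 357 K

Flux at 0.467 AU: S = 1360/0.467² = 6240 W m⁻².
Energy balance: absorbed = emitted ⇒ πR²·S(1−A) = 4πR²·σT_eq⁴, so T_eq⁴ = S(1−A)/(4σ).
T_eq = [6240 × 0.59 / (4 × 5.67×10⁻⁸)]^(1/4) = (1.62×10¹⁰)^(1/4) = 357 K.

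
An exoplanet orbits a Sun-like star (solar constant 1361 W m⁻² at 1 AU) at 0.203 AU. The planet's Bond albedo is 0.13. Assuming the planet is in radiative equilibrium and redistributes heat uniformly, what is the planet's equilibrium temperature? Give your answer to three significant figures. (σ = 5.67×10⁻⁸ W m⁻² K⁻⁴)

Flux at 0.203 AU: S = 1361/0.203² = 3.30×10⁴ W m⁻².
Energy balance: absorbed = emitted ⇒ πR²·S(1−A) = 4πR²·σT_eq⁴, so T_eq⁴ = S(1−A)/(4σ).
T_eq = [3.30×10⁴ × 0.87 / (4 × 5.67×10⁻⁸)]^(1/4) = (1.27×10¹¹)^(1/4) = 597 K.

T_eq ≈ 597 K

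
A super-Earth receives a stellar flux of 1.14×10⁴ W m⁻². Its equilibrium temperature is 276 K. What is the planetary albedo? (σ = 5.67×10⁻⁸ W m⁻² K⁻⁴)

A ≈ 0.88

From T_eq⁴ = S(1−A)/(4σ): 1−A = 4σT_eq⁴/S.
1−A = 4 × 5.67×10⁻⁸ × (276)⁴ / 1.14×10⁴ = 0.115.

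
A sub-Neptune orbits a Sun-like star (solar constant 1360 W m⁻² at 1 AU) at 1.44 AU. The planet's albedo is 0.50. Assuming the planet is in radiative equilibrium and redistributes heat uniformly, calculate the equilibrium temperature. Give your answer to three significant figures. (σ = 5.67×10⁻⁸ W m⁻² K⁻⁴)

Flux at 1.44 AU: S = 1360/1.44² = 656 W m⁻².
Energy balance: absorbed = emitted ⇒ πR²·S(1−A) = 4πR²·σT_eq⁴, so T_eq⁴ = S(1−A)/(4σ).
T_eq = [656 × 0.50 / (4 × 5.67×10⁻⁸)]^(1/4) = (1.45×10⁹)^(1/4) = 195 K.

T_eq ≈ 195 K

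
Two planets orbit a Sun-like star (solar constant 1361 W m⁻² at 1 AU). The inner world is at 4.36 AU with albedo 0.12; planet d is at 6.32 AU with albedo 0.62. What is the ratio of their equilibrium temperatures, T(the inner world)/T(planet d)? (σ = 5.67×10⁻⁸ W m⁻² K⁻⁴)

T_eq = [S₀(1−A)/(4σd²)]^(1/4), so T ∝ (1−A)^(1/4) / √d.
T₁ = [1361×0.88/(4×5.67×10⁻⁸×4.36²)]^(1/4) = 129.10 K.
T₂ = [1361×0.38/(4×5.67×10⁻⁸×6.32²)]^(1/4) = 86.92 K.

T₁/T₂ ≈ 1.485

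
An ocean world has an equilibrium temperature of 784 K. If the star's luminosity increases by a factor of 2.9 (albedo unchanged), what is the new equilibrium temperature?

T_eq ∝ L^(1/4) · d^(−1/2).
T′ = 784 × 2.9^(1/4) = 1020 K.

T_eq ≈ 1020 K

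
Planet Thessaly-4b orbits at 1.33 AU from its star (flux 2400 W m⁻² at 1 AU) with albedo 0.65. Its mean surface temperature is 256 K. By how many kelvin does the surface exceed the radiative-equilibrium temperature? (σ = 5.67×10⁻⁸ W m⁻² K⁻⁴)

ΔT ≈ 42.1 K

S = 2400/1.33² = 1357 W m⁻².
T_eq = [S(1−A)/(4σ)]^(1/4) = [1357×0.35/(4×5.67×10⁻⁸)]^(1/4) = 213.9 K.
ΔT = T_surf − T_eq = 256 − 213.9.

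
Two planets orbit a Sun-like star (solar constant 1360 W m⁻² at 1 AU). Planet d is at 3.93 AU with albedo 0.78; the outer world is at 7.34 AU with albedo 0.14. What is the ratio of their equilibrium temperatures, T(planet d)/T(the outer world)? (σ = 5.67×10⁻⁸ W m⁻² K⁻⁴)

T₁/T₂ ≈ 0.972

T_eq = [S₀(1−A)/(4σd²)]^(1/4), so T ∝ (1−A)^(1/4) / √d.
T₁ = [1360×0.22/(4×5.67×10⁻⁸×3.93²)]^(1/4) = 96.14 K.
T₂ = [1360×0.86/(4×5.67×10⁻⁸×7.34²)]^(1/4) = 98.91 K.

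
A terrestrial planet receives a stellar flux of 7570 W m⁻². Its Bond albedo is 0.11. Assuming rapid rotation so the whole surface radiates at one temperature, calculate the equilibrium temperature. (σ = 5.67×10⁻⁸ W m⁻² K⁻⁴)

T_eq ≈ 415 K

Energy balance: absorbed = emitted ⇒ πR²·S(1−A) = 4πR²·σT_eq⁴, so T_eq⁴ = S(1−A)/(4σ).
T_eq = [7570 × 0.89 / (4 × 5.67×10⁻⁸)]^(1/4) = (2.97×10¹⁰)^(1/4) = 415 K.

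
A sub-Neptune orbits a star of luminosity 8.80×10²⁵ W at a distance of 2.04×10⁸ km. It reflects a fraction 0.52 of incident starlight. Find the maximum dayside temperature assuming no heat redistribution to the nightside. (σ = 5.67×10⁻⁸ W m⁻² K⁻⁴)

T_ss ≈ 194 K

d = 2.04×10⁸ km = 2.04×10¹¹ m.
Flux: S = L/(4πd²) = 8.80×10²⁵/(4π×(2.04×10¹¹)²) = 168 W m⁻².
With no redistribution each surface element balances locally: S(1−A) = σT⁴.
T = [168 × 0.48 / 5.67×10⁻⁸]^(1/4) = (1.42×10⁹)^(1/4) = 194 K.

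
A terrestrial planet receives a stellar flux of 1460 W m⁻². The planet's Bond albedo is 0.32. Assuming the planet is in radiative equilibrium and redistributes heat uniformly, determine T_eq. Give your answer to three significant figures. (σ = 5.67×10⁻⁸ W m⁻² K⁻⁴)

T_eq ≈ 257 K

Energy balance: absorbed = emitted ⇒ πR²·S(1−A) = 4πR²·σT_eq⁴, so T_eq⁴ = S(1−A)/(4σ).
T_eq = [1460 × 0.68 / (4 × 5.67×10⁻⁸)]^(1/4) = (4.38×10⁹)^(1/4) = 257 K.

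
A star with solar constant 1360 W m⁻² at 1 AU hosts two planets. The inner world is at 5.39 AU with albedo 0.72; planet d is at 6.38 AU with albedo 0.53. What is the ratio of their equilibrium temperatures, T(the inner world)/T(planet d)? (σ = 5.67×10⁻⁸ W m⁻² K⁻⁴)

T₁/T₂ ≈ 0.956

T_eq = [S₀(1−A)/(4σd²)]^(1/4), so T ∝ (1−A)^(1/4) / √d.
T₁ = [1360×0.28/(4×5.67×10⁻⁸×5.39²)]^(1/4) = 87.19 K.
T₂ = [1360×0.47/(4×5.67×10⁻⁸×6.38²)]^(1/4) = 91.22 K.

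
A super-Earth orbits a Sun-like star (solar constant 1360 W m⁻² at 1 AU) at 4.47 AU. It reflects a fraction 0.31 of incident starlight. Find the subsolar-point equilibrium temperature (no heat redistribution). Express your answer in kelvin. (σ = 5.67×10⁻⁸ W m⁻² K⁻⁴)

Flux at 4.47 AU: S = 1360/4.47² = 68.1 W m⁻².
At the subsolar point the surface absorbs S(1−A) and emits σT⁴ per unit area — no factor of 4, since only the local patch is in balance.
T = [68.1 × 0.69 / 5.67×10⁻⁸]^(1/4) = (8.28×10⁸)^(1/4) = 170 K.

T_ss ≈ 170 K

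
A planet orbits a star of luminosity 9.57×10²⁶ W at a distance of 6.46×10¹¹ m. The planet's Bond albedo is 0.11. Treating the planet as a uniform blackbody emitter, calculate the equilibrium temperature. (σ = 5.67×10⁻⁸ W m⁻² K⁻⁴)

Flux: S = L/(4πd²) = 9.57×10²⁶/(4π×(6.46×10¹¹)²) = 182 W m⁻².
Energy balance: absorbed = emitted ⇒ πR²·S(1−A) = 4πR²·σT_eq⁴, so T_eq⁴ = S(1−A)/(4σ).
T_eq = [182 × 0.89 / (4 × 5.67×10⁻⁸)]^(1/4) = (7.16×10⁸)^(1/4) = 164 K.

T_eq ≈ 164 K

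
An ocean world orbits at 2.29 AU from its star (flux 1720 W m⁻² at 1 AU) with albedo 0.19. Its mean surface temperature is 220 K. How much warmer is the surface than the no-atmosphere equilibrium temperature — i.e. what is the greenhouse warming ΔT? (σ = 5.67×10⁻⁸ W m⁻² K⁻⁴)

ΔT ≈ 35.0 K

S = 1720/2.29² = 328.0 W m⁻².
T_eq = [S(1−A)/(4σ)]^(1/4) = [328.0×0.81/(4×5.67×10⁻⁸)]^(1/4) = 185.0 K.
ΔT = T_surf − T_eq = 220 − 185.0.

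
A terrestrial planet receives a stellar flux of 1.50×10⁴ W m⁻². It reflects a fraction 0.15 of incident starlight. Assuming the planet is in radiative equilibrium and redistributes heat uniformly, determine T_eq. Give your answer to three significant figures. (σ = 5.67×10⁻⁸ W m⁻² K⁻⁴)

Energy balance: absorbed = emitted ⇒ πR²·S(1−A) = 4πR²·σT_eq⁴, so T_eq⁴ = S(1−A)/(4σ).
T_eq = [1.50×10⁴ × 0.85 / (4 × 5.67×10⁻⁸)]^(1/4) = (5.62×10¹⁰)^(1/4) = 487 K.

T_eq ≈ 487 K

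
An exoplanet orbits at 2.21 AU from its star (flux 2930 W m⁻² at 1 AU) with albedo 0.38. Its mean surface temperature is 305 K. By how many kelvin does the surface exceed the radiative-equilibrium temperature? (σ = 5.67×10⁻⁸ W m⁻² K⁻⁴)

ΔT ≈ 103.8 K

S = 2930/2.21² = 599.9 W m⁻².
T_eq = [S(1−A)/(4σ)]^(1/4) = [599.9×0.62/(4×5.67×10⁻⁸)]^(1/4) = 201.2 K.
ΔT = T_surf − T_eq = 305 − 201.2.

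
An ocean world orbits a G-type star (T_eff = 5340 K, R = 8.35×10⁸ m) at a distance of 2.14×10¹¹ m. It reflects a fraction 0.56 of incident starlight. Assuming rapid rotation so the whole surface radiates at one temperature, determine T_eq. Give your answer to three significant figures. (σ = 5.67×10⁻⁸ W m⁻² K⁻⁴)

L = 4πR_⋆²σT_⋆⁴ = 4π(8.35×10⁸)² × 5.67×10⁻⁸ × (5340)⁴ = 4.04×10²⁶ W.
S = L/(4πd²) = 702 W m⁻².
Energy balance: absorbed = emitted ⇒ πR²·S(1−A) = 4πR²·σT_eq⁴, so T_eq⁴ = S(1−A)/(4σ).
T_eq = [702 × 0.44 / (4 × 5.67×10⁻⁸)]^(1/4) = (1.36×10⁹)^(1/4) = 192 K.

T_eq ≈ 192 K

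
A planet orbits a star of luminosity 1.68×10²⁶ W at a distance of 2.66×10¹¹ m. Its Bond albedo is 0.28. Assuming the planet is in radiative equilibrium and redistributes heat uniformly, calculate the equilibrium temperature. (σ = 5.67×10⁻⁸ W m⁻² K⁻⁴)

Flux: S = L/(4πd²) = 1.68×10²⁶/(4π×(2.66×10¹¹)²) = 189 W m⁻².
Energy balance: absorbed = emitted ⇒ πR²·S(1−A) = 4πR²·σT_eq⁴, so T_eq⁴ = S(1−A)/(4σ).
T_eq = [189 × 0.72 / (4 × 5.67×10⁻⁸)]^(1/4) = (6.00×10⁸)^(1/4) = 156 K.

T_eq ≈ 156 K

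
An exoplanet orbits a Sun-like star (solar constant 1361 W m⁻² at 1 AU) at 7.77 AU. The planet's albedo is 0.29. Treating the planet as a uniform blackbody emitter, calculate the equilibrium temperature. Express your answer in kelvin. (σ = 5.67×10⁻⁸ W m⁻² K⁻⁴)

Flux at 7.77 AU: S = 1361/7.77² = 22.5 W m⁻².
Energy balance: absorbed = emitted ⇒ πR²·S(1−A) = 4πR²·σT_eq⁴, so T_eq⁴ = S(1−A)/(4σ).
T_eq = [22.5 × 0.71 / (4 × 5.67×10⁻⁸)]^(1/4) = (7.06×10⁷)^(1/4) = 91.7 K.

T_eq ≈ 91.7 K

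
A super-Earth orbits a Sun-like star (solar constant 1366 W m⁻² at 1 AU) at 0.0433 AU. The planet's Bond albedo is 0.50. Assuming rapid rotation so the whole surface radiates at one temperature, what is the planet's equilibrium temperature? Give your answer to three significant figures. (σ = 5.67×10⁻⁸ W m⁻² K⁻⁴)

T_eq ≈ 1130 K

Flux at 0.0433 AU: S = 1366/0.0433² = 7.29×10⁵ W m⁻².
Energy balance: absorbed = emitted ⇒ πR²·S(1−A) = 4πR²·σT_eq⁴, so T_eq⁴ = S(1−A)/(4σ).
T_eq = [7.29×10⁵ × 0.50 / (4 × 5.67×10⁻⁸)]^(1/4) = (1.61×10¹²)^(1/4) = 1130 K.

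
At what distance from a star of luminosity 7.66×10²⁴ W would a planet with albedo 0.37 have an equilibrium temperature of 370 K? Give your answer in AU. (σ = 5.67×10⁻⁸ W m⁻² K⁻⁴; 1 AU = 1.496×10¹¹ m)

From T_eq⁴ = L(1−A)/(16πσd²): d = √[L(1−A)/(16πσT_eq⁴)].
d = √[7.66×10²⁴ × 0.63 / (16π × 5.67×10⁻⁸ × (370)⁴)] = 9.51×10⁹ m = 0.0635 AU.

d ≈ 0.0635 AU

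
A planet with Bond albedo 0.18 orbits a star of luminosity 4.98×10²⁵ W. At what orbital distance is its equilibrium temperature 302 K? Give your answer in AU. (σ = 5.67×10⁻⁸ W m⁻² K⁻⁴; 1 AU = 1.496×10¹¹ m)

d ≈ 0.277 AU

From T_eq⁴ = L(1−A)/(16πσd²): d = √[L(1−A)/(16πσT_eq⁴)].
d = √[4.98×10²⁵ × 0.82 / (16π × 5.67×10⁻⁸ × (302)⁴)] = 4.15×10¹⁰ m = 0.277 AU.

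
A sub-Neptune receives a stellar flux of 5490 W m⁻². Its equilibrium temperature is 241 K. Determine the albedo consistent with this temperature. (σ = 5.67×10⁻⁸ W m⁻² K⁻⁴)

A ≈ 0.86

From T_eq⁴ = S(1−A)/(4σ): 1−A = 4σT_eq⁴/S.
1−A = 4 × 5.67×10⁻⁸ × (241)⁴ / 5490 = 0.139.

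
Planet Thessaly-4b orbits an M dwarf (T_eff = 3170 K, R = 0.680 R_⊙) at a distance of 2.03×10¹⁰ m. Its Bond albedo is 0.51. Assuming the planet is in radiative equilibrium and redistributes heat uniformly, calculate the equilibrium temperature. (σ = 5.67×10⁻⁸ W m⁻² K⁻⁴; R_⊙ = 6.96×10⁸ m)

T_eq ≈ 286 K

R_⋆ = 0.680 × 6.96×10⁸ = 4.73×10⁸ m.
L = 4πR_⋆²σT_⋆⁴ = 4π(4.73×10⁸)² × 5.67×10⁻⁸ × (3170)⁴ = 1.61×10²⁵ W.
S = L/(4πd²) = 3110 W m⁻².
Energy balance: absorbed = emitted ⇒ πR²·S(1−A) = 4πR²·σT_eq⁴, so T_eq⁴ = S(1−A)/(4σ).
T_eq = [3110 × 0.49 / (4 × 5.67×10⁻⁸)]^(1/4) = (6.72×10⁹)^(1/4) = 286 K.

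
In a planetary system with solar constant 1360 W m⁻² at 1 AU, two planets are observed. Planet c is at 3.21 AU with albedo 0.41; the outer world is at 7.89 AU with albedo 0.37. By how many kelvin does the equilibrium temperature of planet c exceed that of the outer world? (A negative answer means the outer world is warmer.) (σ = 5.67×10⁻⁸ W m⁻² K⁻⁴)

T_eq = [S₀(1−A)/(4σd²)]^(1/4), so T ∝ (1−A)^(1/4) / √d.
T₁ = [1360×0.59/(4×5.67×10⁻⁸×3.21²)]^(1/4) = 136.12 K.
T₂ = [1360×0.63/(4×5.67×10⁻⁸×7.89²)]^(1/4) = 88.26 K.

ΔT ≈ 47.9 K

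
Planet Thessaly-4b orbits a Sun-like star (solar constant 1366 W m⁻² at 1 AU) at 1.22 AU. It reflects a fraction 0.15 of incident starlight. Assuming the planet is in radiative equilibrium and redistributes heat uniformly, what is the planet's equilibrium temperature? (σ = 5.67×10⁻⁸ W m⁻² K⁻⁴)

Flux at 1.22 AU: S = 1366/1.22² = 918 W m⁻².
Energy balance: absorbed = emitted ⇒ πR²·S(1−A) = 4πR²·σT_eq⁴, so T_eq⁴ = S(1−A)/(4σ).
T_eq = [918 × 0.85 / (4 × 5.67×10⁻⁸)]^(1/4) = (3.44×10⁹)^(1/4) = 242 K.

T_eq ≈ 242 K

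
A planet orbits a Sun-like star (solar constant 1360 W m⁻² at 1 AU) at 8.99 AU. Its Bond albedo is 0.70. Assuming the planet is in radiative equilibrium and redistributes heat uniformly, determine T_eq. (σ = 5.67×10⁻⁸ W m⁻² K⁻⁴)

T_eq ≈ 68.7 K

Flux at 8.99 AU: S = 1360/8.99² = 16.8 W m⁻².
Energy balance: absorbed = emitted ⇒ πR²·S(1−A) = 4πR²·σT_eq⁴, so T_eq⁴ = S(1−A)/(4σ).
T_eq = [16.8 × 0.30 / (4 × 5.67×10⁻⁸)]^(1/4) = (2.23×10⁷)^(1/4) = 68.7 K.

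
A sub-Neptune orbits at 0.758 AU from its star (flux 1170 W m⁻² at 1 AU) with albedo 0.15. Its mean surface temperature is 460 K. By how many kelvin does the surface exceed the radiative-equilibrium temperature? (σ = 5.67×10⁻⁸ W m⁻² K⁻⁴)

ΔT ≈ 164.4 K

S = 1170/0.758² = 2036 W m⁻².
T_eq = [S(1−A)/(4σ)]^(1/4) = [2036×0.85/(4×5.67×10⁻⁸)]^(1/4) = 295.6 K.
ΔT = T_surf − T_eq = 460 − 295.6.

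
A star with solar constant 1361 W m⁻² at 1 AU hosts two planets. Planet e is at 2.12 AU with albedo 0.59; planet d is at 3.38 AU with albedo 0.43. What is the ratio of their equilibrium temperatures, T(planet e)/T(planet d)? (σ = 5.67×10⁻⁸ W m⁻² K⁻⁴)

T₁/T₂ ≈ 1.163

T_eq = [S₀(1−A)/(4σd²)]^(1/4), so T ∝ (1−A)^(1/4) / √d.
T₁ = [1361×0.41/(4×5.67×10⁻⁸×2.12²)]^(1/4) = 152.96 K.
T₂ = [1361×0.57/(4×5.67×10⁻⁸×3.38²)]^(1/4) = 131.54 K.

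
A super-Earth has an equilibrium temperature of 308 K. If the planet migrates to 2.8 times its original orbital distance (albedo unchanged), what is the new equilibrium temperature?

T_eq ≈ 184 K

T_eq ∝ L^(1/4) · d^(−1/2).
T′ = 308 / 2.8^(1/2) = 184 K.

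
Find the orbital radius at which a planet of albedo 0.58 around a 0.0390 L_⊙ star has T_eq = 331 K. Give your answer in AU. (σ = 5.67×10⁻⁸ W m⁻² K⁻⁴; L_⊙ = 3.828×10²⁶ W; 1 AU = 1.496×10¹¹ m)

d ≈ 0.0905 AU

L = 0.0390 × 3.828×10²⁶ = 1.49×10²⁵ W.
From T_eq⁴ = L(1−A)/(16πσd²): d = √[L(1−A)/(16πσT_eq⁴)].
d = √[1.49×10²⁵ × 0.42 / (16π × 5.67×10⁻⁸ × (331)⁴)] = 1.35×10¹⁰ m = 0.0905 AU.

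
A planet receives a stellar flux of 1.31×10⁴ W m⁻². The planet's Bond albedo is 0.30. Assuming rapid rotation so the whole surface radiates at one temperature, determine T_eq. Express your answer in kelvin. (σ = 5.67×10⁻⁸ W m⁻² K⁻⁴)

Energy balance: absorbed = emitted ⇒ πR²·S(1−A) = 4πR²·σT_eq⁴, so T_eq⁴ = S(1−A)/(4σ).
T_eq = [1.31×10⁴ × 0.70 / (4 × 5.67×10⁻⁸)]^(1/4) = (4.04×10¹⁰)^(1/4) = 448 K.

T_eq ≈ 448 K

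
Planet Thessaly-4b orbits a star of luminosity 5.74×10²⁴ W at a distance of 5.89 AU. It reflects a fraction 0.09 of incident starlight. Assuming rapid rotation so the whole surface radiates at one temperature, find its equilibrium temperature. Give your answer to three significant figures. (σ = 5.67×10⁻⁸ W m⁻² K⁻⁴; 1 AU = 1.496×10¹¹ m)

d = 5.89 AU = 8.81×10¹¹ m.
Flux: S = L/(4πd²) = 5.74×10²⁴/(4π×(8.81×10¹¹)²) = 0.588 W m⁻².
Energy balance: absorbed = emitted ⇒ πR²·S(1−A) = 4πR²·σT_eq⁴, so T_eq⁴ = S(1−A)/(4σ).
T_eq = [0.588 × 0.91 / (4 × 5.67×10⁻⁸)]^(1/4) = (2.36×10⁶)^(1/4) = 39.2 K.

T_eq ≈ 39.2 K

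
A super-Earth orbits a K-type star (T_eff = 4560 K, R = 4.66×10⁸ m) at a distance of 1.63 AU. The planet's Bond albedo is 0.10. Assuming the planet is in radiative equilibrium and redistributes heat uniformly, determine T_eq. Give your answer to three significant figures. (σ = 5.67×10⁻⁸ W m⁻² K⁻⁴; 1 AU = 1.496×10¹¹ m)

T_eq ≈ 137 K

d = 1.63 AU = 2.44×10¹¹ m.
L = 4πR_⋆²σT_⋆⁴ = 4π(4.66×10⁸)² × 5.67×10⁻⁸ × (4560)⁴ = 6.69×10²⁵ W.
S = L/(4πd²) = 89.5 W m⁻².
Energy balance: absorbed = emitted ⇒ πR²·S(1−A) = 4πR²·σT_eq⁴, so T_eq⁴ = S(1−A)/(4σ).
T_eq = [89.5 × 0.90 / (4 × 5.67×10⁻⁸)]^(1/4) = (3.55×10⁸)^(1/4) = 137 K.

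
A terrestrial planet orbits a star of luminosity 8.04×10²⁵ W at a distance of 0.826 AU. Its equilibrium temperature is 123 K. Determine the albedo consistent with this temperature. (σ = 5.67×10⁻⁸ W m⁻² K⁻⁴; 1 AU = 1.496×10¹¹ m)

d = 0.826 AU = 1.24×10¹¹ m.
Flux: S = L/(4πd²) = 8.04×10²⁵/(4π×(1.24×10¹¹)²) = 419 W m⁻².
From T_eq⁴ = S(1−A)/(4σ): 1−A = 4σT_eq⁴/S.
1−A = 4 × 5.67×10⁻⁸ × (123)⁴ / 419 = 0.124.

A ≈ 0.88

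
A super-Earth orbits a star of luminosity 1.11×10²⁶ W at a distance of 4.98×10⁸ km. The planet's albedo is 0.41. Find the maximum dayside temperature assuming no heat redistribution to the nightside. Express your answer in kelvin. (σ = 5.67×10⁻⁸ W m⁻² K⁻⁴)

d = 4.98×10⁸ km = 4.98×10¹¹ m.
Flux: S = L/(4πd²) = 1.11×10²⁶/(4π×(4.98×10¹¹)²) = 35.6 W m⁻².
With no redistribution each surface element balances locally: S(1−A) = σT⁴.
T = [35.6 × 0.59 / 5.67×10⁻⁸]^(1/4) = (3.71×10⁸)^(1/4) = 139 K.

T_ss ≈ 139 K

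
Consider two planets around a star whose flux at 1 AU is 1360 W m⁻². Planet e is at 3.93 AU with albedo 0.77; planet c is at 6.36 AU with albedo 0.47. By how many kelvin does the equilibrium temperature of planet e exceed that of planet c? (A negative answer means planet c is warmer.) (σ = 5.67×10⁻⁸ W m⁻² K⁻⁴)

ΔT ≈ 3.1 K

T_eq = [S₀(1−A)/(4σd²)]^(1/4), so T ∝ (1−A)^(1/4) / √d.
T₁ = [1360×0.23/(4×5.67×10⁻⁸×3.93²)]^(1/4) = 97.21 K.
T₂ = [1360×0.53/(4×5.67×10⁻⁸×6.36²)]^(1/4) = 94.15 K.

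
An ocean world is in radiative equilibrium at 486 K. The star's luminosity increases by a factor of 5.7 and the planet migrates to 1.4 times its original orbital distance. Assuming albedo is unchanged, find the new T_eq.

T_eq ∝ L^(1/4) · d^(−1/2).
T′ = 486 × 5.7^(1/4) / 1.4^(1/2) = 635 K.

T_eq ≈ 635 K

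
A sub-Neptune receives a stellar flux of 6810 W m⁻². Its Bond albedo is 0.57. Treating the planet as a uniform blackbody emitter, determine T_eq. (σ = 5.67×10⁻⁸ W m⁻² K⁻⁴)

Energy balance: absorbed = emitted ⇒ πR²·S(1−A) = 4πR²·σT_eq⁴, so T_eq⁴ = S(1−A)/(4σ).
T_eq = [6810 × 0.43 / (4 × 5.67×10⁻⁸)]^(1/4) = (1.29×10¹⁰)^(1/4) = 337 K.

T_eq ≈ 337 K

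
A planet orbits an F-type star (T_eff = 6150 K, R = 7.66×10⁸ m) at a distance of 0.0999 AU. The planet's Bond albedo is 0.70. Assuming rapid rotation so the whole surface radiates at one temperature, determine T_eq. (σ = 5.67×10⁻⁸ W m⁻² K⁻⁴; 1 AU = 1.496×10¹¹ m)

T_eq ≈ 729 K

d = 0.0999 AU = 1.49×10¹⁰ m.
L = 4πR_⋆²σT_⋆⁴ = 4π(7.66×10⁸)² × 5.67×10⁻⁸ × (6150)⁴ = 5.98×10²⁶ W.
S = L/(4πd²) = 2.13×10⁵ W m⁻².
Energy balance: absorbed = emitted ⇒ πR²·S(1−A) = 4πR²·σT_eq⁴, so T_eq⁴ = S(1−A)/(4σ).
T_eq = [2.13×10⁵ × 0.30 / (4 × 5.67×10⁻⁸)]^(1/4) = (2.82×10¹¹)^(1/4) = 729 K.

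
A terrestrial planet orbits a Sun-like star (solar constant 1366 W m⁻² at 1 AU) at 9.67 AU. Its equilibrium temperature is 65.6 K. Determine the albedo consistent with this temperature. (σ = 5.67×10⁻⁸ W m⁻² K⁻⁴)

Flux at 9.67 AU: S = 1366/9.67² = 14.6 W m⁻².
From T_eq⁴ = S(1−A)/(4σ): 1−A = 4σT_eq⁴/S.
1−A = 4 × 5.67×10⁻⁸ × (65.6)⁴ / 14.6 = 0.288.

A ≈ 0.71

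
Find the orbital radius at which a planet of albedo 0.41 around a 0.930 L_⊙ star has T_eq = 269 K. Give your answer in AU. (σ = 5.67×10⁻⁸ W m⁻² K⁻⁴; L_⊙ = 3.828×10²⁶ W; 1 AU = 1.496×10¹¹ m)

d ≈ 0.793 AU

L = 0.930 × 3.828×10²⁶ = 3.56×10²⁶ W.
From T_eq⁴ = L(1−A)/(16πσd²): d = √[L(1−A)/(16πσT_eq⁴)].
d = √[3.56×10²⁶ × 0.59 / (16π × 5.67×10⁻⁸ × (269)⁴)] = 1.19×10¹¹ m = 0.793 AU.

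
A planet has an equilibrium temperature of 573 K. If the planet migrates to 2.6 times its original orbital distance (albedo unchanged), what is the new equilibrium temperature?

T_eq ≈ 355 K

T_eq ∝ L^(1/4) · d^(−1/2).
T′ = 573 / 2.6^(1/2) = 355 K.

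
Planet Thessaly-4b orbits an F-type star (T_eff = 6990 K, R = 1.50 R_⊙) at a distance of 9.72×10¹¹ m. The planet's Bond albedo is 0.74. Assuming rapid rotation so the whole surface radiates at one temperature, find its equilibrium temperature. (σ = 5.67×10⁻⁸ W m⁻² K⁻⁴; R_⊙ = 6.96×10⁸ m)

R_⋆ = 1.50 × 6.96×10⁸ = 1.04×10⁹ m.
L = 4πR_⋆²σT_⋆⁴ = 4π(1.04×10⁹)² × 5.67×10⁻⁸ × (6990)⁴ = 1.85×10²⁷ W.
S = L/(4πd²) = 156 W m⁻².
Energy balance: absorbed = emitted ⇒ πR²·S(1−A) = 4πR²·σT_eq⁴, so T_eq⁴ = S(1−A)/(4σ).
T_eq = [156 × 0.26 / (4 × 5.67×10⁻⁸)]^(1/4) = (1.79×10⁸)^(1/4) = 116 K.

T_eq ≈ 116 K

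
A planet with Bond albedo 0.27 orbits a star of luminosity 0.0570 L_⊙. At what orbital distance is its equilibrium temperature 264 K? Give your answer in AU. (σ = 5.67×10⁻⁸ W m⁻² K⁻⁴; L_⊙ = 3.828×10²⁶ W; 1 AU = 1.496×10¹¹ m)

L = 0.0570 × 3.828×10²⁶ = 2.18×10²⁵ W.
From T_eq⁴ = L(1−A)/(16πσd²): d = √[L(1−A)/(16πσT_eq⁴)].
d = √[2.18×10²⁵ × 0.73 / (16π × 5.67×10⁻⁸ × (264)⁴)] = 3.39×10¹⁰ m = 0.227 AU.

d ≈ 0.227 AU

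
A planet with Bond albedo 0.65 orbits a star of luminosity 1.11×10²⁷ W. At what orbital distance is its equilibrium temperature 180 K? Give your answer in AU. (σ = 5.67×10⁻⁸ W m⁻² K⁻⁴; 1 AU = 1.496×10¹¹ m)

d ≈ 2.41 AU

From T_eq⁴ = L(1−A)/(16πσd²): d = √[L(1−A)/(16πσT_eq⁴)].
d = √[1.11×10²⁷ × 0.35 / (16π × 5.67×10⁻⁸ × (180)⁴)] = 3.60×10¹¹ m = 2.41 AU.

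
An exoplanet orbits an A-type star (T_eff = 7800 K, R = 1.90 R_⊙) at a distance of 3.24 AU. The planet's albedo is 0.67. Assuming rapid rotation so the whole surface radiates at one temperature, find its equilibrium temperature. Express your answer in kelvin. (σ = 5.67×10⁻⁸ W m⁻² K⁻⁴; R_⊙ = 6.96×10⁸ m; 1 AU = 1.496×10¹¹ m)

T_eq ≈ 218 K

R_⋆ = 1.90 × 6.96×10⁸ = 1.32×10⁹ m.
d = 3.24 AU = 4.85×10¹¹ m.
L = 4πR_⋆²σT_⋆⁴ = 4π(1.32×10⁹)² × 5.67×10⁻⁸ × (7800)⁴ = 4.61×10²⁷ W.
S = L/(4πd²) = 1560 W m⁻².
Energy balance: absorbed = emitted ⇒ πR²·S(1−A) = 4πR²·σT_eq⁴, so T_eq⁴ = S(1−A)/(4σ).
T_eq = [1560 × 0.33 / (4 × 5.67×10⁻⁸)]^(1/4) = (2.27×10⁹)^(1/4) = 218 K.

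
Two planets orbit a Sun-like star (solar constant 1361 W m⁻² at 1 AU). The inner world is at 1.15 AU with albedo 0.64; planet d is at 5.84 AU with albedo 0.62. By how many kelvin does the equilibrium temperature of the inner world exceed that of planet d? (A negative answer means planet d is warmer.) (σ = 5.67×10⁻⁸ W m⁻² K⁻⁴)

T_eq = [S₀(1−A)/(4σd²)]^(1/4), so T ∝ (1−A)^(1/4) / √d.
T₁ = [1361×0.36/(4×5.67×10⁻⁸×1.15²)]^(1/4) = 201.04 K.
T₂ = [1361×0.38/(4×5.67×10⁻⁸×5.84²)]^(1/4) = 90.43 K.

ΔT ≈ 110.6 K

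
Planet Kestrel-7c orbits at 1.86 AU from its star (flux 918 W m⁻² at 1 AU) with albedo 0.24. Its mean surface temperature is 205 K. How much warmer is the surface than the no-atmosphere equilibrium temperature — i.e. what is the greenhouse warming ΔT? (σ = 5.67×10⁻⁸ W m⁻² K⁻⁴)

ΔT ≈ 32.3 K

S = 918/1.86² = 265.3 W m⁻².
T_eq = [S(1−A)/(4σ)]^(1/4) = [265.3×0.76/(4×5.67×10⁻⁸)]^(1/4) = 172.7 K.
ΔT = T_surf − T_eq = 205 − 172.7.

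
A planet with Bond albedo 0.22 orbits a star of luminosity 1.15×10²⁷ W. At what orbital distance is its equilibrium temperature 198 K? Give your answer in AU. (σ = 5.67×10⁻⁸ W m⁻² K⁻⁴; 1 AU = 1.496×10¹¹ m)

d ≈ 3.02 AU

From T_eq⁴ = L(1−A)/(16πσd²): d = √[L(1−A)/(16πσT_eq⁴)].
d = √[1.15×10²⁷ × 0.78 / (16π × 5.67×10⁻⁸ × (198)⁴)] = 4.53×10¹¹ m = 3.02 AU.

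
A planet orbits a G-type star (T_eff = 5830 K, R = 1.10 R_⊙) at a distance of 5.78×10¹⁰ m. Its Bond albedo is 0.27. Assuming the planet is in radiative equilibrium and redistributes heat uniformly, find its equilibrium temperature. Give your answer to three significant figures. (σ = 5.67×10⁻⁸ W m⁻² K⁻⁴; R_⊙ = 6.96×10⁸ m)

R_⋆ = 1.10 × 6.96×10⁸ = 7.66×10⁸ m.
L = 4πR_⋆²σT_⋆⁴ = 4π(7.66×10⁸)² × 5.67×10⁻⁸ × (5830)⁴ = 4.82×10²⁶ W.
S = L/(4πd²) = 1.15×10⁴ W m⁻².
Energy balance: absorbed = emitted ⇒ πR²·S(1−A) = 4πR²·σT_eq⁴, so T_eq⁴ = S(1−A)/(4σ).
T_eq = [1.15×10⁴ × 0.73 / (4 × 5.67×10⁻⁸)]^(1/4) = (3.70×10¹⁰)^(1/4) = 439 K.

T_eq ≈ 439 K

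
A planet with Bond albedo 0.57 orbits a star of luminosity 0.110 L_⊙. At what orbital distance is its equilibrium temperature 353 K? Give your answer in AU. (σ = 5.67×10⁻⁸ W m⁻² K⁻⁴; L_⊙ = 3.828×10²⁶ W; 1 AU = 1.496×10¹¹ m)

L = 0.110 × 3.828×10²⁶ = 4.21×10²⁵ W.
From T_eq⁴ = L(1−A)/(16πσd²): d = √[L(1−A)/(16πσT_eq⁴)].
d = √[4.21×10²⁵ × 0.43 / (16π × 5.67×10⁻⁸ × (353)⁴)] = 2.02×10¹⁰ m = 0.135 AU.

d ≈ 0.135 AU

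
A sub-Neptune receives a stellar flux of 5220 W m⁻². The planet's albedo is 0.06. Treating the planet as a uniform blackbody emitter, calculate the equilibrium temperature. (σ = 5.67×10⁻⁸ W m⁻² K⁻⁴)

T_eq ≈ 384 K

Energy balance: absorbed = emitted ⇒ πR²·S(1−A) = 4πR²·σT_eq⁴, so T_eq⁴ = S(1−A)/(4σ).
T_eq = [5220 × 0.94 / (4 × 5.67×10⁻⁸)]^(1/4) = (2.16×10¹⁰)^(1/4) = 384 K.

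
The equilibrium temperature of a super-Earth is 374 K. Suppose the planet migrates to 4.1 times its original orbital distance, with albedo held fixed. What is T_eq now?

T_eq ≈ 185 K

T_eq ∝ L^(1/4) · d^(−1/2).
T′ = 374 / 4.1^(1/2) = 185 K.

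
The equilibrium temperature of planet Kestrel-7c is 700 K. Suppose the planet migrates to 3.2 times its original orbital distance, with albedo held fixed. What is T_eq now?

T_eq ≈ 391 K

T_eq ∝ L^(1/4) · d^(−1/2).
T′ = 700 / 3.2^(1/2) = 391 K.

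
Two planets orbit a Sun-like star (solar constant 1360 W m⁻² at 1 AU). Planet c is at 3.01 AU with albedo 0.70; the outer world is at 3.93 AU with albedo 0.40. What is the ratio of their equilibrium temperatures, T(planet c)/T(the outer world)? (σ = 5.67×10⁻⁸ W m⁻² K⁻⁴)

T₁/T₂ ≈ 0.961

T_eq = [S₀(1−A)/(4σd²)]^(1/4), so T ∝ (1−A)^(1/4) / √d.
T₁ = [1360×0.30/(4×5.67×10⁻⁸×3.01²)]^(1/4) = 118.71 K.
T₂ = [1360×0.60/(4×5.67×10⁻⁸×3.93²)]^(1/4) = 123.54 K.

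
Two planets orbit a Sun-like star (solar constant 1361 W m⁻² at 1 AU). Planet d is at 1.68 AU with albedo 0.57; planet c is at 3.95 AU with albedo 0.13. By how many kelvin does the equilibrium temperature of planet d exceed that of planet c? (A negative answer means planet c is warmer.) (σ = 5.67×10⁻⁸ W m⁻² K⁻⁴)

ΔT ≈ 38.6 K

T_eq = [S₀(1−A)/(4σd²)]^(1/4), so T ∝ (1−A)^(1/4) / √d.
T₁ = [1361×0.43/(4×5.67×10⁻⁸×1.68²)]^(1/4) = 173.89 K.
T₂ = [1361×0.87/(4×5.67×10⁻⁸×3.95²)]^(1/4) = 135.25 K.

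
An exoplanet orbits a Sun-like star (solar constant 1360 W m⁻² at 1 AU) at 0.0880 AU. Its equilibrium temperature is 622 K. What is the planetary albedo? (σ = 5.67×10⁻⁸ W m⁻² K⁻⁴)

Flux at 0.0880 AU: S = 1360/0.0880² = 1.76×10⁵ W m⁻².
From T_eq⁴ = S(1−A)/(4σ): 1−A = 4σT_eq⁴/S.
1−A = 4 × 5.67×10⁻⁸ × (622)⁴ / 1.76×10⁵ = 0.193.

A ≈ 0.81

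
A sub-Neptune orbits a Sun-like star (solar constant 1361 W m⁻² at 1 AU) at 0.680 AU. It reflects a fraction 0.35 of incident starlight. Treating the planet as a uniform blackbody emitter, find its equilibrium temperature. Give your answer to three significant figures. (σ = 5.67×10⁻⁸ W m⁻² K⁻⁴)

T_eq ≈ 303 K

Flux at 0.680 AU: S = 1361/0.680² = 2940 W m⁻².
Energy balance: absorbed = emitted ⇒ πR²·S(1−A) = 4πR²·σT_eq⁴, so T_eq⁴ = S(1−A)/(4σ).
T_eq = [2940 × 0.65 / (4 × 5.67×10⁻⁸)]^(1/4) = (8.44×10⁹)^(1/4) = 303 K.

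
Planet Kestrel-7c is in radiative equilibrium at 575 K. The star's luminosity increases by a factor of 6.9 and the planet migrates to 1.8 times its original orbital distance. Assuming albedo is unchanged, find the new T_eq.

T_eq ≈ 695 K

T_eq ∝ L^(1/4) · d^(−1/2).
T′ = 575 × 6.9^(1/4) / 1.8^(1/2) = 695 K.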